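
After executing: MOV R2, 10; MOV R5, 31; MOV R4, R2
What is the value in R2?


Register state trace:
  MOV R2, 10  → R2 = 10
  MOV R5, 31  → R5 = 31
  MOV R4, R2  → R4 = 10
Final: R2 = 10

10


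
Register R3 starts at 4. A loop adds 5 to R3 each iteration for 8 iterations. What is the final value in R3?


Starting value: R3 = 4
  Iter 1: R3 = 4 + 5 = 9
  Iter 2: R3 = 9 + 5 = 14
  Iter 3: R3 = 14 + 5 = 19
  Iter 4: R3 = 19 + 5 = 24
  Iter 5: R3 = 24 + 5 = 29
  Iter 6: R3 = 29 + 5 = 34
  Iter 7: R3 = 34 + 5 = 39
  Iter 8: R3 = 39 + 5 = 44
Final: R3 = 44

44


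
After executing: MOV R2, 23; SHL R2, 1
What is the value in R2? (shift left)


Register state trace:
  MOV R2, 23  → R2 = 23
  SHL R2, 1  → R2 = 23 << 1 = 23 * 2^1 = 46
Final: R2 = 46

46


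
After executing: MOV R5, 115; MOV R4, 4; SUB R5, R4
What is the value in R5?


Register state trace:
  MOV R5, 115  → R5 = 115
  MOV R4, 4  → R4 = 4
  SUB R5, R4  → R5 = 115 - 4 = 111
Final: R5 = 111

111


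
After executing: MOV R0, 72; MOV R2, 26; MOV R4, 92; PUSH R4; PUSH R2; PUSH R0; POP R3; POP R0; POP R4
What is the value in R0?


Stack trace (top is rightmost):
  MOV R0, 72  → R0 = 72
  MOV R2, 26  → R2 = 26
  MOV R4, 92  → R4 = 92
  PUSH R4  → stack: [92]
  PUSH R2  → stack: [92, 26]
  PUSH R0  → stack: [92, 26, 72]
  POP R3  → R3 = 72, stack: [92, 26]
  POP R0  → R0 = 26, stack: [92]
  POP R4  → R4 = 92, stack: []
Final: R0 = 26

26


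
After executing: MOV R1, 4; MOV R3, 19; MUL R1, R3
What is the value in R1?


Register state trace:
  MOV R1, 4  → R1 = 4
  MOV R3, 19  → R3 = 19
  MUL R1, R3  → R1 = 4 * 19 = 76
Final: R1 = 76

76


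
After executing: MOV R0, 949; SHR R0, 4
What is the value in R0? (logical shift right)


Register state trace:
  MOV R0, 949  → R0 = 949
  SHR R0, 4  → R0 = 949 >> 4 = 949 // 2^4 = 59
Final: R0 = 59

59


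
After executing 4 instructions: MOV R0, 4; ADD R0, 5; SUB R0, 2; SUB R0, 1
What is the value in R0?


Register state trace:
  MOV R0, 4  → R0 = 4
  ADD R0, 5  → R0 = 4 + 5 = 9
  SUB R0, 2  → R0 = 9 - 2 = 7
  SUB R0, 1  → R0 = 7 - 1 = 6
Final: R0 = 6

6


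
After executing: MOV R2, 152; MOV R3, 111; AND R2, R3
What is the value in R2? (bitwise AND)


Register state trace:
  MOV R2, 152  → R2 = 152 (0b10011000)
  MOV R3, 111  → R3 = 111 (0b01101111)
  AND R2, R3  → R2 = 152 AND 111 = 8 (0b00001000)
Final: R2 = 8

8


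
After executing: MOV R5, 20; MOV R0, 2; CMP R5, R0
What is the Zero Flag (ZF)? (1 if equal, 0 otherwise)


Register state trace:
  MOV R5, 20  → R5 = 20
  MOV R0, 2  → R0 = 2
  CMP R5, R0  → computes 20 - 2 = 18
  Result is nonzero, so values are not equal
ZF = 0

0


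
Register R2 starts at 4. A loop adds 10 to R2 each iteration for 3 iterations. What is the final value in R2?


Starting value: R2 = 4
  Iter 1: R2 = 4 + 10 = 14
  Iter 2: R2 = 14 + 10 = 24
  Iter 3: R2 = 24 + 10 = 34
Final: R2 = 34

34


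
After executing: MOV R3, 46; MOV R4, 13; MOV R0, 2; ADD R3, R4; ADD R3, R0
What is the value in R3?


Register state trace:
  MOV R3, 46  → R3 = 46
  MOV R4, 13  → R4 = 13
  MOV R0, 2  → R0 = 2
  ADD R3, R4  → R3 = 46 + 13 = 59
  ADD R3, R0  → R3 = 59 + 2 = 61
Final: R3 = 61

61


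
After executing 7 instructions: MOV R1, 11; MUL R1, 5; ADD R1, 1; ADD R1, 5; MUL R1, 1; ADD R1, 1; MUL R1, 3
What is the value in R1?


Register state trace:
  MOV R1, 11  → R1 = 11
  MUL R1, 5  → R1 = 11 * 5 = 55
  ADD R1, 1  → R1 = 55 + 1 = 56
  ADD R1, 5  → R1 = 56 + 5 = 61
  MUL R1, 1  → R1 = 61 * 1 = 61
  ADD R1, 1  → R1 = 61 + 1 = 62
  MUL R1, 3  → R1 = 62 * 3 = 186
Final: R1 = 186

186


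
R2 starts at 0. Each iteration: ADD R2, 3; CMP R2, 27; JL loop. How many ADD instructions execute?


Loop trace (R2 starts at 0, target 27, step 3):
  ADD #1: R2 = 0 + 3 = 3  → 3 < 27, loop
  ADD #2: R2 = 3 + 3 = 6  → 6 < 27, loop
  ADD #3: R2 = 6 + 3 = 9  → 9 < 27, loop
  ADD #4: R2 = 9 + 3 = 12  → 12 < 27, loop
  ADD #5: R2 = 12 + 3 = 15  → 15 < 27, loop
  ADD #6: R2 = 15 + 3 = 18  → 18 < 27, loop
  ADD #7: R2 = 18 + 3 = 21  → 21 < 27, loop
  ADD #8: R2 = 21 + 3 = 24  → 24 < 27, loop
  ADD #9: R2 = 24 + 3 = 27  → 27 >= 27, exit
Total ADD instructions: 9

9


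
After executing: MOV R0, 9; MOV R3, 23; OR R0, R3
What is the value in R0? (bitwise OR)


Register state trace:
  MOV R0, 9  → R0 = 9 (0b00001001)
  MOV R3, 23  → R3 = 23 (0b00010111)
  OR R0, R3   → R0 = 9 OR 23 = 31 (0b00011111)
Final: R0 = 31

31


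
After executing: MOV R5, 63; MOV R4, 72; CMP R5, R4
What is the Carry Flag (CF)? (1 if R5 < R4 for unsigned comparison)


Register state trace:
  MOV R5, 63  → R5 = 63
  MOV R4, 72  → R4 = 72
  CMP R5, R4  → unsigned 63 - 72: borrow occurs
  63 < 72, so CF = 1
CF = 1

1


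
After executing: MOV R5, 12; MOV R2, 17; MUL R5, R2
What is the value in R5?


Register state trace:
  MOV R5, 12  → R5 = 12
  MOV R2, 17  → R2 = 17
  MUL R5, R2  → R5 = 12 * 17 = 204
Final: R5 = 204

204


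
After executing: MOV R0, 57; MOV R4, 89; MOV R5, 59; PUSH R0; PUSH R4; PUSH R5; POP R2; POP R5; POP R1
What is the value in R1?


Stack trace (top is rightmost):
  MOV R0, 57  → R0 = 57
  MOV R4, 89  → R4 = 89
  MOV R5, 59  → R5 = 59
  PUSH R0  → stack: [57]
  PUSH R4  → stack: [57, 89]
  PUSH R5  → stack: [57, 89, 59]
  POP R2  → R2 = 59, stack: [57, 89]
  POP R5  → R5 = 89, stack: [57]
  POP R1  → R1 = 57, stack: []
Final: R1 = 57

57


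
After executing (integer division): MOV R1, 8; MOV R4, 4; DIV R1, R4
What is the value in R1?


Register state trace:
  MOV R1, 8  → R1 = 8
  MOV R4, 4  → R4 = 4
  DIV R1, R4  → R1 = 8 // 4 = 2
Final: R1 = 2

2


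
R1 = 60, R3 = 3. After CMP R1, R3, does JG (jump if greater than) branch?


Trace:
  R1 = 60, R3 = 3
  CMP R1, R3  → compares 60 vs 3
  JG checks: is 60 greater than 3?
  60 > 3, so condition is true
Branch taken: Yes

Yes


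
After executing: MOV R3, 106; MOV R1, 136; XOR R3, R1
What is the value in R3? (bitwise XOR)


Register state trace:
  MOV R3, 106  → R3 = 106 (0b01101010)
  MOV R1, 136  → R1 = 136 (0b10001000)
  XOR R3, R1  → R3 = 106 XOR 136 = 226 (0b11100010)
Final: R3 = 226

226


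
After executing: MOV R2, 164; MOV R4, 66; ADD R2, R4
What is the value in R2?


Register state trace:
  MOV R2, 164  → R2 = 164
  MOV R4, 66  → R4 = 66
  ADD R2, R4  → R2 = 164 + 66 = 230
Final: R2 = 230

230


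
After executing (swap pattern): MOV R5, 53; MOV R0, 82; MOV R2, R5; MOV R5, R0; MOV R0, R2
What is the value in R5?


Register state trace (swap pattern):
  MOV R5, 53  → R5 = 53
  MOV R0, 82  → R0 = 82
  MOV R2, R5  → R2 = 53  (save R5)
  MOV R5, R0  → R5 = 82  (R5 gets R0's value)
  MOV R0, R2  → R0 = 53  (R0 gets saved value)
Final: R5 = 82

82


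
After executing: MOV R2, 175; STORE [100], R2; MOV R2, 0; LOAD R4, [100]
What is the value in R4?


Register and memory trace:
  MOV R2, 175  → R2 = 175
  STORE [100], R2  → mem[100] = 175
  MOV R2, 0  → R2 = 0
  LOAD R4, [100]  → R4 = mem[100] = 175
Final: R4 = 175

175


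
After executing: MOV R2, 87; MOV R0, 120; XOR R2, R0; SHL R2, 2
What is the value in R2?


Register state trace:
  MOV R2, 87  → R2 = 87 (0b01010111)
  MOV R0, 120  → R0 = 120 (0b01111000)
  XOR R2, R0  → R2 = 87 XOR 120 = 47 (0b00101111)
  SHL R2, 2  → R2 = 47 << 2 = 188
Final: R2 = 188

188


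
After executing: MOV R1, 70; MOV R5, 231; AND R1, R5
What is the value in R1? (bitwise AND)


Register state trace:
  MOV R1, 70  → R1 = 70 (0b01000110)
  MOV R5, 231  → R5 = 231 (0b11100111)
  AND R1, R5  → R1 = 70 AND 231 = 70 (0b01000110)
Final: R1 = 70

70


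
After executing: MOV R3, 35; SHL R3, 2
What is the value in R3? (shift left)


Register state trace:
  MOV R3, 35  → R3 = 35
  SHL R3, 2  → R3 = 35 << 2 = 35 * 2^2 = 140
Final: R3 = 140

140


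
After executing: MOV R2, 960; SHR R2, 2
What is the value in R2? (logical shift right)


Register state trace:
  MOV R2, 960  → R2 = 960
  SHR R2, 2  → R2 = 960 >> 2 = 960 // 2^2 = 240
Final: R2 = 240

240


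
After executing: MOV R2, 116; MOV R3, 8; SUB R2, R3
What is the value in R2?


Register state trace:
  MOV R2, 116  → R2 = 116
  MOV R3, 8  → R3 = 8
  SUB R2, R3  → R2 = 116 - 8 = 108
Final: R2 = 108

108


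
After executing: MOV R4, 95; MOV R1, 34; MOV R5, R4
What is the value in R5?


Register state trace:
  MOV R4, 95  → R4 = 95
  MOV R1, 34  → R1 = 34
  MOV R5, R4  → R5 = 95
Final: R5 = 95

95


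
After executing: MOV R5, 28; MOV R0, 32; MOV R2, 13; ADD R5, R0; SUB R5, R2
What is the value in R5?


Register state trace:
  MOV R5, 28  → R5 = 28
  MOV R0, 32  → R0 = 32
  MOV R2, 13  → R2 = 13
  ADD R5, R0  → R5 = 28 + 32 = 60
  SUB R5, R2  → R5 = 60 - 13 = 47
Final: R5 = 47

47


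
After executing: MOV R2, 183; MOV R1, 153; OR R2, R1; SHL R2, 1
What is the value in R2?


Register state trace:
  MOV R2, 183  → R2 = 183 (0b10110111)
  MOV R1, 153  → R1 = 153 (0b10011001)
  OR R2, R1  → R2 = 183 OR 153 = 191 (0b10111111)
  SHL R2, 1  → R2 = 191 << 1 = 382
Final: R2 = 382

382


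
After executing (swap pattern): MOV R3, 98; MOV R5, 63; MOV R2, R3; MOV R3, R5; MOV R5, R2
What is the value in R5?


Register state trace (swap pattern):
  MOV R3, 98  → R3 = 98
  MOV R5, 63  → R5 = 63
  MOV R2, R3  → R2 = 98  (save R3)
  MOV R3, R5  → R3 = 63  (R3 gets R5's value)
  MOV R5, R2  → R5 = 98  (R5 gets saved value)
Final: R5 = 98

98


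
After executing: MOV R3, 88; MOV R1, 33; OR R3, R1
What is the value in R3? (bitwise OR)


Register state trace:
  MOV R3, 88  → R3 = 88 (0b01011000)
  MOV R1, 33  → R1 = 33 (0b00100001)
  OR R3, R1   → R3 = 88 OR 33 = 121 (0b01111001)
Final: R3 = 121

121


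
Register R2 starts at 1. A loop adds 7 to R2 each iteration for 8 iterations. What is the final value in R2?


Starting value: R2 = 1
  Iter 1: R2 = 1 + 7 = 8
  Iter 2: R2 = 8 + 7 = 15
  Iter 3: R2 = 15 + 7 = 22
  Iter 4: R2 = 22 + 7 = 29
  Iter 5: R2 = 29 + 7 = 36
  Iter 6: R2 = 36 + 7 = 43
  Iter 7: R2 = 43 + 7 = 50
  Iter 8: R2 = 50 + 7 = 57
Final: R2 = 57

57


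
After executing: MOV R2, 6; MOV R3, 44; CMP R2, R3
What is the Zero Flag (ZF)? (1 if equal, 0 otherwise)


Register state trace:
  MOV R2, 6  → R2 = 6
  MOV R3, 44  → R3 = 44
  CMP R2, R3  → computes 6 - 44 = -38
  Result is nonzero, so values are not equal
ZF = 0

0


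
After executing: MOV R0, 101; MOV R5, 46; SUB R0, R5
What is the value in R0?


Register state trace:
  MOV R0, 101  → R0 = 101
  MOV R5, 46  → R5 = 46
  SUB R0, R5  → R0 = 101 - 46 = 55
Final: R0 = 55

55


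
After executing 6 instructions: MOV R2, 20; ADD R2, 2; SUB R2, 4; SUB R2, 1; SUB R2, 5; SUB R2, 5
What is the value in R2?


Register state trace:
  MOV R2, 20  → R2 = 20
  ADD R2, 2  → R2 = 20 + 2 = 22
  SUB R2, 4  → R2 = 22 - 4 = 18
  SUB R2, 1  → R2 = 18 - 1 = 17
  SUB R2, 5  → R2 = 17 - 5 = 12
  SUB R2, 5  → R2 = 12 - 5 = 7
Final: R2 = 7

7


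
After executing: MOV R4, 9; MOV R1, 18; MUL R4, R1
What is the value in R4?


Register state trace:
  MOV R4, 9  → R4 = 9
  MOV R1, 18  → R1 = 18
  MUL R4, R1  → R4 = 9 * 18 = 162
Final: R4 = 162

162


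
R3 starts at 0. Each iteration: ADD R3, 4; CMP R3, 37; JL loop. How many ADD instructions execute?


Loop trace (R3 starts at 0, target 37, step 4):
  ADD #1: R3 = 0 + 4 = 4  → 4 < 37, loop
  ADD #2: R3 = 4 + 4 = 8  → 8 < 37, loop
  ADD #3: R3 = 8 + 4 = 12  → 12 < 37, loop
  ADD #4: R3 = 12 + 4 = 16  → 16 < 37, loop
  ADD #5: R3 = 16 + 4 = 20  → 20 < 37, loop
  ADD #6: R3 = 20 + 4 = 24  → 24 < 37, loop
  ADD #7: R3 = 24 + 4 = 28  → 28 < 37, loop
  ADD #8: R3 = 28 + 4 = 32  → 32 < 37, loop
  ADD #9: R3 = 32 + 4 = 36  → 36 < 37, loop
  ADD #10: R3 = 36 + 4 = 40  → 40 >= 37, exit
Total ADD instructions: 10

10


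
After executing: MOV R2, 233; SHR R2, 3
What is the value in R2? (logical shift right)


Register state trace:
  MOV R2, 233  → R2 = 233
  SHR R2, 3  → R2 = 233 >> 3 = 233 // 2^3 = 29
Final: R2 = 29

29


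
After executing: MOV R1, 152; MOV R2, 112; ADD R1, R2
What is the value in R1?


Register state trace:
  MOV R1, 152  → R1 = 152
  MOV R2, 112  → R2 = 112
  ADD R1, R2  → R1 = 152 + 112 = 264
Final: R1 = 264

264


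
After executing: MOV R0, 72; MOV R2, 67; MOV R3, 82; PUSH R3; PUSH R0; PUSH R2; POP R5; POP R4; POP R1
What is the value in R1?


Stack trace (top is rightmost):
  MOV R0, 72  → R0 = 72
  MOV R2, 67  → R2 = 67
  MOV R3, 82  → R3 = 82
  PUSH R3  → stack: [82]
  PUSH R0  → stack: [82, 72]
  PUSH R2  → stack: [82, 72, 67]
  POP R5  → R5 = 67, stack: [82, 72]
  POP R4  → R4 = 72, stack: [82]
  POP R1  → R1 = 82, stack: []
Final: R1 = 82

82


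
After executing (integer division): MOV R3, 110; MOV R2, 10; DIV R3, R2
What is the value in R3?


Register state trace:
  MOV R3, 110  → R3 = 110
  MOV R2, 10  → R2 = 10
  DIV R3, R2  → R3 = 110 // 10 = 11
Final: R3 = 11

11


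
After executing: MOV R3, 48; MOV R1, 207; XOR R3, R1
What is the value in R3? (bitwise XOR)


Register state trace:
  MOV R3, 48  → R3 = 48 (0b00110000)
  MOV R1, 207  → R1 = 207 (0b11001111)
  XOR R3, R1  → R3 = 48 XOR 207 = 255 (0b11111111)
Final: R3 = 255

255


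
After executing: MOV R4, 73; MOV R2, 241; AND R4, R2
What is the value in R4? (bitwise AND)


Register state trace:
  MOV R4, 73  → R4 = 73 (0b01001001)
  MOV R2, 241  → R2 = 241 (0b11110001)
  AND R4, R2  → R4 = 73 AND 241 = 65 (0b01000001)
Final: R4 = 65

65


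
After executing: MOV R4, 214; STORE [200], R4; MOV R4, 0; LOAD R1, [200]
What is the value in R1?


Register and memory trace:
  MOV R4, 214  → R4 = 214
  STORE [200], R4  → mem[200] = 214
  MOV R4, 0  → R4 = 0
  LOAD R1, [200]  → R1 = mem[200] = 214
Final: R1 = 214

214


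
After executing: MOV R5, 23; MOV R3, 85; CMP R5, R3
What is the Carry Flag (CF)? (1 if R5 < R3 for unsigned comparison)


Register state trace:
  MOV R5, 23  → R5 = 23
  MOV R3, 85  → R3 = 85
  CMP R5, R3  → unsigned 23 - 85: borrow occurs
  23 < 85, so CF = 1
CF = 1

1


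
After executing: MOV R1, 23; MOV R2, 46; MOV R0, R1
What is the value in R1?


Register state trace:
  MOV R1, 23  → R1 = 23
  MOV R2, 46  → R2 = 46
  MOV R0, R1  → R0 = 23
Final: R1 = 23

23


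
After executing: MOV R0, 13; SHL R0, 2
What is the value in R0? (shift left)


Register state trace:
  MOV R0, 13  → R0 = 13
  SHL R0, 2  → R0 = 13 << 2 = 13 * 2^2 = 52
Final: R0 = 52

52


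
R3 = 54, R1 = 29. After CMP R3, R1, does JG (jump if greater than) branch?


Trace:
  R3 = 54, R1 = 29
  CMP R3, R1  → compares 54 vs 29
  JG checks: is 54 greater than 29?
  54 > 29, so condition is true
Branch taken: Yes

Yes


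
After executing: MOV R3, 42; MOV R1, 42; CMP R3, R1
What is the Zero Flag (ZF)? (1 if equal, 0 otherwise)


Register state trace:
  MOV R3, 42  → R3 = 42
  MOV R1, 42  → R1 = 42
  CMP R3, R1  → computes 42 - 42 = 0
  Result is zero, so values are equal
ZF = 1

1


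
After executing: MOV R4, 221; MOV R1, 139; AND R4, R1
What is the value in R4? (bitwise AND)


Register state trace:
  MOV R4, 221  → R4 = 221 (0b11011101)
  MOV R1, 139  → R1 = 139 (0b10001011)
  AND R4, R1  → R4 = 221 AND 139 = 137 (0b10001001)
Final: R4 = 137

137


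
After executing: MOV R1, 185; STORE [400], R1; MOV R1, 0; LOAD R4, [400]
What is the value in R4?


Register and memory trace:
  MOV R1, 185  → R1 = 185
  STORE [400], R1  → mem[400] = 185
  MOV R1, 0  → R1 = 0
  LOAD R4, [400]  → R4 = mem[400] = 185
Final: R4 = 185

185


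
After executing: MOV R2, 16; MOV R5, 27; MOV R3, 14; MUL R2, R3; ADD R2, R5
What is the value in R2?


Register state trace:
  MOV R2, 16  → R2 = 16
  MOV R5, 27  → R5 = 27
  MOV R3, 14  → R3 = 14
  MUL R2, R3  → R2 = 16 * 14 = 224
  ADD R2, R5  → R2 = 224 + 27 = 251
Final: R2 = 251

251


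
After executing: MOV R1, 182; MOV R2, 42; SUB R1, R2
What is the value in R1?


Register state trace:
  MOV R1, 182  → R1 = 182
  MOV R2, 42  → R2 = 42
  SUB R1, R2  → R1 = 182 - 42 = 140
Final: R1 = 140

140


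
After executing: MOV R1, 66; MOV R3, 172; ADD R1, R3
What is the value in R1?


Register state trace:
  MOV R1, 66  → R1 = 66
  MOV R3, 172  → R3 = 172
  ADD R1, R3  → R1 = 66 + 172 = 238
Final: R1 = 238

238


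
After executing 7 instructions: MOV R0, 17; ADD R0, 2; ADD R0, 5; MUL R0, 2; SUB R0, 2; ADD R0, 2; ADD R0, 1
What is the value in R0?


Register state trace:
  MOV R0, 17  → R0 = 17
  ADD R0, 2  → R0 = 17 + 2 = 19
  ADD R0, 5  → R0 = 19 + 5 = 24
  MUL R0, 2  → R0 = 24 * 2 = 48
  SUB R0, 2  → R0 = 48 - 2 = 46
  ADD R0, 2  → R0 = 46 + 2 = 48
  ADD R0, 1  → R0 = 48 + 1 = 49
Final: R0 = 49

49


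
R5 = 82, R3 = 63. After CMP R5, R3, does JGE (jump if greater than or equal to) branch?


Trace:
  R5 = 82, R3 = 63
  CMP R5, R3  → compares 82 vs 63
  JGE checks: is 82 greater than or equal to 63?
  82 > 63, so condition is true
Branch taken: Yes

Yes


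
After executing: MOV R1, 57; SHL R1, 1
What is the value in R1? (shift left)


Register state trace:
  MOV R1, 57  → R1 = 57
  SHL R1, 1  → R1 = 57 << 1 = 57 * 2^1 = 114
Final: R1 = 114

114


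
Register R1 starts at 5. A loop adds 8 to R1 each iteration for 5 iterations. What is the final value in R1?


Starting value: R1 = 5
  Iter 1: R1 = 5 + 8 = 13
  Iter 2: R1 = 13 + 8 = 21
  Iter 3: R1 = 21 + 8 = 29
  Iter 4: R1 = 29 + 8 = 37
  Iter 5: R1 = 37 + 8 = 45
Final: R1 = 45

45


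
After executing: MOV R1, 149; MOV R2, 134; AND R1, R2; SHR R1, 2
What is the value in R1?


Register state trace:
  MOV R1, 149  → R1 = 149 (0b10010101)
  MOV R2, 134  → R2 = 134 (0b10000110)
  AND R1, R2  → R1 = 149 AND 134 = 132 (0b10000100)
  SHR R1, 2  → R1 = 132 >> 2 = 33
Final: R1 = 33

33


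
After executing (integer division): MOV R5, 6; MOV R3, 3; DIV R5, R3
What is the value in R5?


Register state trace:
  MOV R5, 6  → R5 = 6
  MOV R3, 3  → R3 = 3
  DIV R5, R3  → R5 = 6 // 3 = 2
Final: R5 = 2

2


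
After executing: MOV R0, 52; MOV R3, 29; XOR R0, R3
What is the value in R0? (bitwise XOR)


Register state trace:
  MOV R0, 52  → R0 = 52 (0b00110100)
  MOV R3, 29  → R3 = 29 (0b00011101)
  XOR R0, R3  → R0 = 52 XOR 29 = 41 (0b00101001)
Final: R0 = 41

41


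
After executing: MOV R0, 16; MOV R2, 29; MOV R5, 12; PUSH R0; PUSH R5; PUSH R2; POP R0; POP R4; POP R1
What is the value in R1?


Stack trace (top is rightmost):
  MOV R0, 16  → R0 = 16
  MOV R2, 29  → R2 = 29
  MOV R5, 12  → R5 = 12
  PUSH R0  → stack: [16]
  PUSH R5  → stack: [16, 12]
  PUSH R2  → stack: [16, 12, 29]
  POP R0  → R0 = 29, stack: [16, 12]
  POP R4  → R4 = 12, stack: [16]
  POP R1  → R1 = 16, stack: []
Final: R1 = 16

16


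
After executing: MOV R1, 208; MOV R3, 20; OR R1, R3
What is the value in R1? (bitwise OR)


Register state trace:
  MOV R1, 208  → R1 = 208 (0b11010000)
  MOV R3, 20  → R3 = 20 (0b00010100)
  OR R1, R3   → R1 = 208 OR 20 = 212 (0b11010100)
Final: R1 = 212

212


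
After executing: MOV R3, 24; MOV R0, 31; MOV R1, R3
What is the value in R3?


Register state trace:
  MOV R3, 24  → R3 = 24
  MOV R0, 31  → R0 = 31
  MOV R1, R3  → R1 = 24
Final: R3 = 24

24


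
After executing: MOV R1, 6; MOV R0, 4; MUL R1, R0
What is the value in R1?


Register state trace:
  MOV R1, 6  → R1 = 6
  MOV R0, 4  → R0 = 4
  MUL R1, R0  → R1 = 6 * 4 = 24
Final: R1 = 24

24


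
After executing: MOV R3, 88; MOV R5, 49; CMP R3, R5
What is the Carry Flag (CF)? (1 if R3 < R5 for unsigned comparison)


Register state trace:
  MOV R3, 88  → R3 = 88
  MOV R5, 49  → R5 = 49
  CMP R3, R5  → unsigned 88 - 49: no borrow
  88 >= 49, so CF = 0
CF = 0

0


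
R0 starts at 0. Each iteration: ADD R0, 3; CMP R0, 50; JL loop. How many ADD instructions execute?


Loop trace (R0 starts at 0, target 50, step 3):
  ADD #1: R0 = 0 + 3 = 3  → 3 < 50, loop
  ADD #2: R0 = 3 + 3 = 6  → 6 < 50, loop
  ADD #3: R0 = 6 + 3 = 9  → 9 < 50, loop
  ADD #4: R0 = 9 + 3 = 12  → 12 < 50, loop
  ADD #5: R0 = 12 + 3 = 15  → 15 < 50, loop
  ADD #6: R0 = 15 + 3 = 18  → 18 < 50, loop
  ADD #7: R0 = 18 + 3 = 21  → 21 < 50, loop
  ADD #8: R0 = 21 + 3 = 24  → 24 < 50, loop
  ADD #9: R0 = 24 + 3 = 27  → 27 < 50, loop
  ADD #10: R0 = 27 + 3 = 30  → 30 < 50, loop
  ADD #11: R0 = 30 + 3 = 33  → 33 < 50, loop
  ADD #12: R0 = 33 + 3 = 36  → 36 < 50, loop
  ADD #13: R0 = 36 + 3 = 39  → 39 < 50, loop
  ADD #14: R0 = 39 + 3 = 42  → 42 < 50, loop
  ADD #15: R0 = 42 + 3 = 45  → 45 < 50, loop
  ADD #16: R0 = 45 + 3 = 48  → 48 < 50, loop
  ADD #17: R0 = 48 + 3 = 51  → 51 >= 50, exit
Total ADD instructions: 17

17


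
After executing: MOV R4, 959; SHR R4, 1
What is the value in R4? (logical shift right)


Register state trace:
  MOV R4, 959  → R4 = 959
  SHR R4, 1  → R4 = 959 >> 1 = 959 // 2^1 = 479
Final: R4 = 479

479


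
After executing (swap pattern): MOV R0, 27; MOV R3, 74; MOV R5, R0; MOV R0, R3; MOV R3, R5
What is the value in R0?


Register state trace (swap pattern):
  MOV R0, 27  → R0 = 27
  MOV R3, 74  → R3 = 74
  MOV R5, R0  → R5 = 27  (save R0)
  MOV R0, R3  → R0 = 74  (R0 gets R3's value)
  MOV R3, R5  → R3 = 27  (R3 gets saved value)
Final: R0 = 74

74


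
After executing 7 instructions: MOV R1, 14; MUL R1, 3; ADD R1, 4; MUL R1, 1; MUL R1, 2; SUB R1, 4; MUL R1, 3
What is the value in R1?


Register state trace:
  MOV R1, 14  → R1 = 14
  MUL R1, 3  → R1 = 14 * 3 = 42
  ADD R1, 4  → R1 = 42 + 4 = 46
  MUL R1, 1  → R1 = 46 * 1 = 46
  MUL R1, 2  → R1 = 46 * 2 = 92
  SUB R1, 4  → R1 = 92 - 4 = 88
  MUL R1, 3  → R1 = 88 * 3 = 264
Final: R1 = 264

264


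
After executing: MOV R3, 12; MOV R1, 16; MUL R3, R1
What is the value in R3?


Register state trace:
  MOV R3, 12  → R3 = 12
  MOV R1, 16  → R1 = 16
  MUL R3, R1  → R3 = 12 * 16 = 192
Final: R3 = 192

192


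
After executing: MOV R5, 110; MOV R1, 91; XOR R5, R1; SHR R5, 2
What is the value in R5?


Register state trace:
  MOV R5, 110  → R5 = 110 (0b01101110)
  MOV R1, 91  → R1 = 91 (0b01011011)
  XOR R5, R1  → R5 = 110 XOR 91 = 53 (0b00110101)
  SHR R5, 2  → R5 = 53 >> 2 = 13
Final: R5 = 13

13


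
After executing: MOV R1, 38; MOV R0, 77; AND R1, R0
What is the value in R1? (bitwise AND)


Register state trace:
  MOV R1, 38  → R1 = 38 (0b00100110)
  MOV R0, 77  → R0 = 77 (0b01001101)
  AND R1, R0  → R1 = 38 AND 77 = 4 (0b00000100)
Final: R1 = 4

4


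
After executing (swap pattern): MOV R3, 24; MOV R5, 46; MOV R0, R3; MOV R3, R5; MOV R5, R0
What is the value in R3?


Register state trace (swap pattern):
  MOV R3, 24  → R3 = 24
  MOV R5, 46  → R5 = 46
  MOV R0, R3  → R0 = 24  (save R3)
  MOV R3, R5  → R3 = 46  (R3 gets R5's value)
  MOV R5, R0  → R5 = 24  (R5 gets saved value)
Final: R3 = 46

46


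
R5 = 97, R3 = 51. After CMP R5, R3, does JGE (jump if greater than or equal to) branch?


Trace:
  R5 = 97, R3 = 51
  CMP R5, R3  → compares 97 vs 51
  JGE checks: is 97 greater than or equal to 51?
  97 > 51, so condition is true
Branch taken: Yes

Yes


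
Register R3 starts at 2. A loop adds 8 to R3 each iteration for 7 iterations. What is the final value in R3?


Starting value: R3 = 2
  Iter 1: R3 = 2 + 8 = 10
  Iter 2: R3 = 10 + 8 = 18
  Iter 3: R3 = 18 + 8 = 26
  Iter 4: R3 = 26 + 8 = 34
  Iter 5: R3 = 34 + 8 = 42
  Iter 6: R3 = 42 + 8 = 50
  Iter 7: R3 = 50 + 8 = 58
Final: R3 = 58

58


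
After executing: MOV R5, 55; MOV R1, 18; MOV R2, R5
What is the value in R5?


Register state trace:
  MOV R5, 55  → R5 = 55
  MOV R1, 18  → R1 = 18
  MOV R2, R5  → R2 = 55
Final: R5 = 55

55


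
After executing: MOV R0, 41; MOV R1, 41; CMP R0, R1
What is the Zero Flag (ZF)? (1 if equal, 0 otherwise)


Register state trace:
  MOV R0, 41  → R0 = 41
  MOV R1, 41  → R1 = 41
  CMP R0, R1  → computes 41 - 41 = 0
  Result is zero, so values are equal
ZF = 1

1


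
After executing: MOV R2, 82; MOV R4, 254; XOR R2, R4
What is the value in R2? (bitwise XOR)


Register state trace:
  MOV R2, 82  → R2 = 82 (0b01010010)
  MOV R4, 254  → R4 = 254 (0b11111110)
  XOR R2, R4  → R2 = 82 XOR 254 = 172 (0b10101100)
Final: R2 = 172

172


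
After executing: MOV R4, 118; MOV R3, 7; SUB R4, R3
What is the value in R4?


Register state trace:
  MOV R4, 118  → R4 = 118
  MOV R3, 7  → R3 = 7
  SUB R4, R3  → R4 = 118 - 7 = 111
Final: R4 = 111

111


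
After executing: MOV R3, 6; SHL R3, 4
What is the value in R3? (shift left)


Register state trace:
  MOV R3, 6  → R3 = 6
  SHL R3, 4  → R3 = 6 << 4 = 6 * 2^4 = 96
Final: R3 = 96

96


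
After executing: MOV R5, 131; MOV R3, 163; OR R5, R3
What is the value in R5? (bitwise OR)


Register state trace:
  MOV R5, 131  → R5 = 131 (0b10000011)
  MOV R3, 163  → R3 = 163 (0b10100011)
  OR R5, R3   → R5 = 131 OR 163 = 163 (0b10100011)
Final: R5 = 163

163


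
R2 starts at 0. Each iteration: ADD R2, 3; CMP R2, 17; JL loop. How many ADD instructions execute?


Loop trace (R2 starts at 0, target 17, step 3):
  ADD #1: R2 = 0 + 3 = 3  → 3 < 17, loop
  ADD #2: R2 = 3 + 3 = 6  → 6 < 17, loop
  ADD #3: R2 = 6 + 3 = 9  → 9 < 17, loop
  ADD #4: R2 = 9 + 3 = 12  → 12 < 17, loop
  ADD #5: R2 = 12 + 3 = 15  → 15 < 17, loop
  ADD #6: R2 = 15 + 3 = 18  → 18 >= 17, exit
Total ADD instructions: 6

6


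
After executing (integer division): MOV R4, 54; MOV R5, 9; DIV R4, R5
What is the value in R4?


Register state trace:
  MOV R4, 54  → R4 = 54
  MOV R5, 9  → R5 = 9
  DIV R4, R5  → R4 = 54 // 9 = 6
Final: R4 = 6

6


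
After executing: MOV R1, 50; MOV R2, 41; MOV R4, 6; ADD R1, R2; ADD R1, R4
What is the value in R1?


Register state trace:
  MOV R1, 50  → R1 = 50
  MOV R2, 41  → R2 = 41
  MOV R4, 6  → R4 = 6
  ADD R1, R2  → R1 = 50 + 41 = 91
  ADD R1, R4  → R1 = 91 + 6 = 97
Final: R1 = 97

97


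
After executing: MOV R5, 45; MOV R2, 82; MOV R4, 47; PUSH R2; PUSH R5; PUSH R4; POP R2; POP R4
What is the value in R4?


Stack trace (top is rightmost):
  MOV R5, 45  → R5 = 45
  MOV R2, 82  → R2 = 82
  MOV R4, 47  → R4 = 47
  PUSH R2  → stack: [82]
  PUSH R5  → stack: [82, 45]
  PUSH R4  → stack: [82, 45, 47]
  POP R2  → R2 = 47, stack: [82, 45]
  POP R4  → R4 = 45, stack: [82]
Final: R4 = 45

45


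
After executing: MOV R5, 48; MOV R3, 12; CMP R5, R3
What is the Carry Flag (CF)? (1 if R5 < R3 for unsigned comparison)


Register state trace:
  MOV R5, 48  → R5 = 48
  MOV R3, 12  → R3 = 12
  CMP R5, R3  → unsigned 48 - 12: no borrow
  48 >= 12, so CF = 0
CF = 0

0


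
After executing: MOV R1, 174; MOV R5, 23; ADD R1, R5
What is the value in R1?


Register state trace:
  MOV R1, 174  → R1 = 174
  MOV R5, 23  → R5 = 23
  ADD R1, R5  → R1 = 174 + 23 = 197
Final: R1 = 197

197


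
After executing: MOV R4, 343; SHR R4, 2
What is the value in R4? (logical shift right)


Register state trace:
  MOV R4, 343  → R4 = 343
  SHR R4, 2  → R4 = 343 >> 2 = 343 // 2^2 = 85
Final: R4 = 85

85


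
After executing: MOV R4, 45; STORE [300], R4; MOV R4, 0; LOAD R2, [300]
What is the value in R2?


Register and memory trace:
  MOV R4, 45  → R4 = 45
  STORE [300], R4  → mem[300] = 45
  MOV R4, 0  → R4 = 0
  LOAD R2, [300]  → R2 = mem[300] = 45
Final: R2 = 45

45


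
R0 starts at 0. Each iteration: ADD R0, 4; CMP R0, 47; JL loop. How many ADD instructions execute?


Loop trace (R0 starts at 0, target 47, step 4):
  ADD #1: R0 = 0 + 4 = 4  → 4 < 47, loop
  ADD #2: R0 = 4 + 4 = 8  → 8 < 47, loop
  ADD #3: R0 = 8 + 4 = 12  → 12 < 47, loop
  ADD #4: R0 = 12 + 4 = 16  → 16 < 47, loop
  ADD #5: R0 = 16 + 4 = 20  → 20 < 47, loop
  ADD #6: R0 = 20 + 4 = 24  → 24 < 47, loop
  ADD #7: R0 = 24 + 4 = 28  → 28 < 47, loop
  ADD #8: R0 = 28 + 4 = 32  → 32 < 47, loop
  ADD #9: R0 = 32 + 4 = 36  → 36 < 47, loop
  ADD #10: R0 = 36 + 4 = 40  → 40 < 47, loop
  ADD #11: R0 = 40 + 4 = 44  → 44 < 47, loop
  ADD #12: R0 = 44 + 4 = 48  → 48 >= 47, exit
Total ADD instructions: 12

12


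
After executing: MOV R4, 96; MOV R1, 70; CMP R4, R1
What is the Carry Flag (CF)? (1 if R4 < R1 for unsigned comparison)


Register state trace:
  MOV R4, 96  → R4 = 96
  MOV R1, 70  → R1 = 70
  CMP R4, R1  → unsigned 96 - 70: no borrow
  96 >= 70, so CF = 0
CF = 0

0


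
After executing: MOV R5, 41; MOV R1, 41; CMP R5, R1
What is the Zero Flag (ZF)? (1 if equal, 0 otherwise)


Register state trace:
  MOV R5, 41  → R5 = 41
  MOV R1, 41  → R1 = 41
  CMP R5, R1  → computes 41 - 41 = 0
  Result is zero, so values are equal
ZF = 1

1


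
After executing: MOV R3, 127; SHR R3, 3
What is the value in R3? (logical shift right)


Register state trace:
  MOV R3, 127  → R3 = 127
  SHR R3, 3  → R3 = 127 >> 3 = 127 // 2^3 = 15
Final: R3 = 15

15


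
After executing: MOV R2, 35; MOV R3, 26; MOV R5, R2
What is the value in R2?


Register state trace:
  MOV R2, 35  → R2 = 35
  MOV R3, 26  → R3 = 26
  MOV R5, R2  → R5 = 35
Final: R2 = 35

35


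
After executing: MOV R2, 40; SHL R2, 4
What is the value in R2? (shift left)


Register state trace:
  MOV R2, 40  → R2 = 40
  SHL R2, 4  → R2 = 40 << 4 = 40 * 2^4 = 640
Final: R2 = 640

640


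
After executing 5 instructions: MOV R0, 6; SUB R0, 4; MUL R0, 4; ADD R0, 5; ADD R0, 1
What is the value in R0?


Register state trace:
  MOV R0, 6  → R0 = 6
  SUB R0, 4  → R0 = 6 - 4 = 2
  MUL R0, 4  → R0 = 2 * 4 = 8
  ADD R0, 5  → R0 = 8 + 5 = 13
  ADD R0, 1  → R0 = 13 + 1 = 14
Final: R0 = 14

14


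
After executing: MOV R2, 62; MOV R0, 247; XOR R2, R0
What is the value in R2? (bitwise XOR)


Register state trace:
  MOV R2, 62  → R2 = 62 (0b00111110)
  MOV R0, 247  → R0 = 247 (0b11110111)
  XOR R2, R0  → R2 = 62 XOR 247 = 201 (0b11001001)
Final: R2 = 201

201


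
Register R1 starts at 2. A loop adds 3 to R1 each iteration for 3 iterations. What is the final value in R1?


Starting value: R1 = 2
  Iter 1: R1 = 2 + 3 = 5
  Iter 2: R1 = 5 + 3 = 8
  Iter 3: R1 = 8 + 3 = 11
Final: R1 = 11

11


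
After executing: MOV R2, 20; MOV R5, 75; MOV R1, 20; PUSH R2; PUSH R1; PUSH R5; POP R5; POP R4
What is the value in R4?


Stack trace (top is rightmost):
  MOV R2, 20  → R2 = 20
  MOV R5, 75  → R5 = 75
  MOV R1, 20  → R1 = 20
  PUSH R2  → stack: [20]
  PUSH R1  → stack: [20, 20]
  PUSH R5  → stack: [20, 20, 75]
  POP R5  → R5 = 75, stack: [20, 20]
  POP R4  → R4 = 20, stack: [20]
Final: R4 = 20

20


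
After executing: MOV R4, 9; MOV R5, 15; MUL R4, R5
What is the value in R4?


Register state trace:
  MOV R4, 9  → R4 = 9
  MOV R5, 15  → R5 = 15
  MUL R4, R5  → R4 = 9 * 15 = 135
Final: R4 = 135

135


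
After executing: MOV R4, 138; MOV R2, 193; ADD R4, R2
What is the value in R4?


Register state trace:
  MOV R4, 138  → R4 = 138
  MOV R2, 193  → R2 = 193
  ADD R4, R2  → R4 = 138 + 193 = 331
Final: R4 = 331

331


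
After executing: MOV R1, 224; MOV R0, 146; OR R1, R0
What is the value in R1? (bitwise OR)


Register state trace:
  MOV R1, 224  → R1 = 224 (0b11100000)
  MOV R0, 146  → R0 = 146 (0b10010010)
  OR R1, R0   → R1 = 224 OR 146 = 242 (0b11110010)
Final: R1 = 242

242


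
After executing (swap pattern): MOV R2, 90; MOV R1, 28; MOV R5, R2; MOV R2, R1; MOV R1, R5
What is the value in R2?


Register state trace (swap pattern):
  MOV R2, 90  → R2 = 90
  MOV R1, 28  → R1 = 28
  MOV R5, R2  → R5 = 90  (save R2)
  MOV R2, R1  → R2 = 28  (R2 gets R1's value)
  MOV R1, R5  → R1 = 90  (R1 gets saved value)
Final: R2 = 28

28


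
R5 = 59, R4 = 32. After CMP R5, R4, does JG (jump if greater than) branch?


Trace:
  R5 = 59, R4 = 32
  CMP R5, R4  → compares 59 vs 32
  JG checks: is 59 greater than 32?
  59 > 32, so condition is true
Branch taken: Yes

Yes


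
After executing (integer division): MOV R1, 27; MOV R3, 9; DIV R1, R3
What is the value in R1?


Register state trace:
  MOV R1, 27  → R1 = 27
  MOV R3, 9  → R3 = 9
  DIV R1, R3  → R1 = 27 // 9 = 3
Final: R1 = 3

3


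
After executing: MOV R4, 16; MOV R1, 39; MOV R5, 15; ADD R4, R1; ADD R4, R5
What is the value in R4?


Register state trace:
  MOV R4, 16  → R4 = 16
  MOV R1, 39  → R1 = 39
  MOV R5, 15  → R5 = 15
  ADD R4, R1  → R4 = 16 + 39 = 55
  ADD R4, R5  → R4 = 55 + 15 = 70
Final: R4 = 70

70


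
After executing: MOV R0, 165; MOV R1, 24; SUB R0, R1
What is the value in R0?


Register state trace:
  MOV R0, 165  → R0 = 165
  MOV R1, 24  → R1 = 24
  SUB R0, R1  → R0 = 165 - 24 = 141
Final: R0 = 141

141


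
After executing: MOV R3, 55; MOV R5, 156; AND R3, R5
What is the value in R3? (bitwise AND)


Register state trace:
  MOV R3, 55  → R3 = 55 (0b00110111)
  MOV R5, 156  → R5 = 156 (0b10011100)
  AND R3, R5  → R3 = 55 AND 156 = 20 (0b00010100)
Final: R3 = 20

20


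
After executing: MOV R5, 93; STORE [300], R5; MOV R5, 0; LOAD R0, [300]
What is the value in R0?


Register and memory trace:
  MOV R5, 93  → R5 = 93
  STORE [300], R5  → mem[300] = 93
  MOV R5, 0  → R5 = 0
  LOAD R0, [300]  → R0 = mem[300] = 93
Final: R0 = 93

93


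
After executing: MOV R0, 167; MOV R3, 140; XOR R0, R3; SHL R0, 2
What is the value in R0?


Register state trace:
  MOV R0, 167  → R0 = 167 (0b10100111)
  MOV R3, 140  → R3 = 140 (0b10001100)
  XOR R0, R3  → R0 = 167 XOR 140 = 43 (0b00101011)
  SHL R0, 2  → R0 = 43 << 2 = 172
Final: R0 = 172

172


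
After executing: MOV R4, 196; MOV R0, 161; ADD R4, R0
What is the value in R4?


Register state trace:
  MOV R4, 196  → R4 = 196
  MOV R0, 161  → R0 = 161
  ADD R4, R0  → R4 = 196 + 161 = 357
Final: R4 = 357

357


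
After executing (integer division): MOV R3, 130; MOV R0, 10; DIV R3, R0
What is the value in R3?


Register state trace:
  MOV R3, 130  → R3 = 130
  MOV R0, 10  → R0 = 10
  DIV R3, R0  → R3 = 130 // 10 = 13
Final: R3 = 13

13


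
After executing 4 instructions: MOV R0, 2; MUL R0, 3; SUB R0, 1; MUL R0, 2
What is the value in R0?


Register state trace:
  MOV R0, 2  → R0 = 2
  MUL R0, 3  → R0 = 2 * 3 = 6
  SUB R0, 1  → R0 = 6 - 1 = 5
  MUL R0, 2  → R0 = 5 * 2 = 10
Final: R0 = 10

10


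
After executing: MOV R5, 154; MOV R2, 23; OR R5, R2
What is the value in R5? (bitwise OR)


Register state trace:
  MOV R5, 154  → R5 = 154 (0b10011010)
  MOV R2, 23  → R2 = 23 (0b00010111)
  OR R5, R2   → R5 = 154 OR 23 = 159 (0b10011111)
Final: R5 = 159

159


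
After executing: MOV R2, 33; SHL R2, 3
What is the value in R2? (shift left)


Register state trace:
  MOV R2, 33  → R2 = 33
  SHL R2, 3  → R2 = 33 << 3 = 33 * 2^3 = 264
Final: R2 = 264

264


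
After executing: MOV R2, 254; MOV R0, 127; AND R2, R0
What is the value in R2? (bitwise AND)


Register state trace:
  MOV R2, 254  → R2 = 254 (0b11111110)
  MOV R0, 127  → R0 = 127 (0b01111111)
  AND R2, R0  → R2 = 254 AND 127 = 126 (0b01111110)
Final: R2 = 126

126


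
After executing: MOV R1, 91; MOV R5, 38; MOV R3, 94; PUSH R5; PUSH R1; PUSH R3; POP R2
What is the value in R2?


Stack trace (top is rightmost):
  MOV R1, 91  → R1 = 91
  MOV R5, 38  → R5 = 38
  MOV R3, 94  → R3 = 94
  PUSH R5  → stack: [38]
  PUSH R1  → stack: [38, 91]
  PUSH R3  → stack: [38, 91, 94]
  POP R2  → R2 = 94, stack: [38, 91]
Final: R2 = 94

94


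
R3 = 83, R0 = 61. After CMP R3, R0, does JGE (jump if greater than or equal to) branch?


Trace:
  R3 = 83, R0 = 61
  CMP R3, R0  → compares 83 vs 61
  JGE checks: is 83 greater than or equal to 61?
  83 > 61, so condition is true
Branch taken: Yes

Yes


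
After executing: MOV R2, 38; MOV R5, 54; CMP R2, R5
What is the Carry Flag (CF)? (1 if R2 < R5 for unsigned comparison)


Register state trace:
  MOV R2, 38  → R2 = 38
  MOV R5, 54  → R5 = 54
  CMP R2, R5  → unsigned 38 - 54: borrow occurs
  38 < 54, so CF = 1
CF = 1

1


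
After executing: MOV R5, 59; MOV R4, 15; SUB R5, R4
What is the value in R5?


Register state trace:
  MOV R5, 59  → R5 = 59
  MOV R4, 15  → R4 = 15
  SUB R5, R4  → R5 = 59 - 15 = 44
Final: R5 = 44

44


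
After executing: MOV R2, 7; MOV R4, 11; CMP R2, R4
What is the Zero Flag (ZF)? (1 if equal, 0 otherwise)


Register state trace:
  MOV R2, 7  → R2 = 7
  MOV R4, 11  → R4 = 11
  CMP R2, R4  → computes 7 - 11 = -4
  Result is nonzero, so values are not equal
ZF = 0

0


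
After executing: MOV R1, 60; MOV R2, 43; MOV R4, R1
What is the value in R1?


Register state trace:
  MOV R1, 60  → R1 = 60
  MOV R2, 43  → R2 = 43
  MOV R4, R1  → R4 = 60
Final: R1 = 60

60


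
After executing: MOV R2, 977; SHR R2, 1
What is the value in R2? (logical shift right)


Register state trace:
  MOV R2, 977  → R2 = 977
  SHR R2, 1  → R2 = 977 >> 1 = 977 // 2^1 = 488
Final: R2 = 488

488


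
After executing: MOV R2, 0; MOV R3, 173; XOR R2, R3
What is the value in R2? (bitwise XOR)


Register state trace:
  MOV R2, 0  → R2 = 0 (0b00000000)
  MOV R3, 173  → R3 = 173 (0b10101101)
  XOR R2, R3  → R2 = 0 XOR 173 = 173 (0b10101101)
Final: R2 = 173

173


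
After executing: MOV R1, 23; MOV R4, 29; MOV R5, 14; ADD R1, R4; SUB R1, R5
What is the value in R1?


Register state trace:
  MOV R1, 23  → R1 = 23
  MOV R4, 29  → R4 = 29
  MOV R5, 14  → R5 = 14
  ADD R1, R4  → R1 = 23 + 29 = 52
  SUB R1, R5  → R1 = 52 - 14 = 38
Final: R1 = 38

38


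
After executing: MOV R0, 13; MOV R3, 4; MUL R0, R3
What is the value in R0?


Register state trace:
  MOV R0, 13  → R0 = 13
  MOV R3, 4  → R3 = 4
  MUL R0, R3  → R0 = 13 * 4 = 52
Final: R0 = 52

52


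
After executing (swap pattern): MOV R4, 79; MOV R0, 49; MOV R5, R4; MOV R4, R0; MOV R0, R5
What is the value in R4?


Register state trace (swap pattern):
  MOV R4, 79  → R4 = 79
  MOV R0, 49  → R0 = 49
  MOV R5, R4  → R5 = 79  (save R4)
  MOV R4, R0  → R4 = 49  (R4 gets R0's value)
  MOV R0, R5  → R0 = 79  (R0 gets saved value)
Final: R4 = 49

49


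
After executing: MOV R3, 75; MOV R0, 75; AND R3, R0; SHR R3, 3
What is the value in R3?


Register state trace:
  MOV R3, 75  → R3 = 75 (0b01001011)
  MOV R0, 75  → R0 = 75 (0b01001011)
  AND R3, R0  → R3 = 75 AND 75 = 75 (0b01001011)
  SHR R3, 3  → R3 = 75 >> 3 = 9
Final: R3 = 9

9


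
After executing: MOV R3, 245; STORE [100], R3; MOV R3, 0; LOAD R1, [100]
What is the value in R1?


Register and memory trace:
  MOV R3, 245  → R3 = 245
  STORE [100], R3  → mem[100] = 245
  MOV R3, 0  → R3 = 0
  LOAD R1, [100]  → R1 = mem[100] = 245
Final: R1 = 245

245


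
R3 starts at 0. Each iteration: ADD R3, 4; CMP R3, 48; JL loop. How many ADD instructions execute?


Loop trace (R3 starts at 0, target 48, step 4):
  ADD #1: R3 = 0 + 4 = 4  → 4 < 48, loop
  ADD #2: R3 = 4 + 4 = 8  → 8 < 48, loop
  ADD #3: R3 = 8 + 4 = 12  → 12 < 48, loop
  ADD #4: R3 = 12 + 4 = 16  → 16 < 48, loop
  ADD #5: R3 = 16 + 4 = 20  → 20 < 48, loop
  ADD #6: R3 = 20 + 4 = 24  → 24 < 48, loop
  ADD #7: R3 = 24 + 4 = 28  → 28 < 48, loop
  ADD #8: R3 = 28 + 4 = 32  → 32 < 48, loop
  ADD #9: R3 = 32 + 4 = 36  → 36 < 48, loop
  ADD #10: R3 = 36 + 4 = 40  → 40 < 48, loop
  ADD #11: R3 = 40 + 4 = 44  → 44 < 48, loop
  ADD #12: R3 = 44 + 4 = 48  → 48 >= 48, exit
Total ADD instructions: 12

12


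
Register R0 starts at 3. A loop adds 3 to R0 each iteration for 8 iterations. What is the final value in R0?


Starting value: R0 = 3
  Iter 1: R0 = 3 + 3 = 6
  Iter 2: R0 = 6 + 3 = 9
  Iter 3: R0 = 9 + 3 = 12
  Iter 4: R0 = 12 + 3 = 15
  Iter 5: R0 = 15 + 3 = 18
  Iter 6: R0 = 18 + 3 = 21
  Iter 7: R0 = 21 + 3 = 24
  Iter 8: R0 = 24 + 3 = 27
Final: R0 = 27

27
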